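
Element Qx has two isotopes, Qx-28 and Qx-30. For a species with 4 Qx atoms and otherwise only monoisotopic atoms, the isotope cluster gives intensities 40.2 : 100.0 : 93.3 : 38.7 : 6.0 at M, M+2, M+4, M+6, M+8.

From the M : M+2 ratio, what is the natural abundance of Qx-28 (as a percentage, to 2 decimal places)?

61.66%

Write p for the Qx-28 fraction. I(M+2)/I(M) = [C(4,1)·p^3·(1−p)] / p^4 = 4·(1−p)/p = 100.0/40.2 = 2.4876
(1−p)/p = 2.4876/4 = 0.6219  ⇒  p = 1/(1 + 0.6219) = 0.6166
Qx-28: 61.66%, Qx-30: 38.34%.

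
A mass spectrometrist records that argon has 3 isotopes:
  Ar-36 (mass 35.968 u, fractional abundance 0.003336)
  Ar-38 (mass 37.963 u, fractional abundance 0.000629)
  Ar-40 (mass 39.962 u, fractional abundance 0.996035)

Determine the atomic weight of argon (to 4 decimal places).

39.9474 u

Average mass = Σ (abundance × isotope mass) = 0.003336 × 35.968 + 0.000629 × 37.963 + 0.996035 × 39.962
= 0.11999 + 0.02388 + 39.80355 = 39.94742 u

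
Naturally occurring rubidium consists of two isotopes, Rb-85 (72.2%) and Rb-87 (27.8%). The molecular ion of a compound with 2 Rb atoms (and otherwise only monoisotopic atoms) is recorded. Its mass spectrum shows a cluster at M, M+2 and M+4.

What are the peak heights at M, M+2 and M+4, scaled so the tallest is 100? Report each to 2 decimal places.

100.00 : 77.01 : 14.83

Expanding (0.722 + 0.278)^2:
P(M) = 0.722^2 = 0.521284
P(M+2) = 2 × 0.722^1 × 0.278^1 = 0.401432
P(M+4) = 0.278^2 = 0.077284
The M peak is largest (0.521284); scaling to 100 gives 100.00 : 77.01 : 14.83.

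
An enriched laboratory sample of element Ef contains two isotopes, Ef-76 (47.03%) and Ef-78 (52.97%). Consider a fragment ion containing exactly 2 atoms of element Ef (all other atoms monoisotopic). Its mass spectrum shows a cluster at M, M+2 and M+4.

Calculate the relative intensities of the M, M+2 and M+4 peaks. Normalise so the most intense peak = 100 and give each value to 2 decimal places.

The 2 Ef atoms are independent, so intensities follow the terms of (0.4703 + 0.5297)^2.
P(M) = 0.4703^2 = 0.221182
P(M+2) = 2 × 0.4703^1 × 0.5297^1 = 0.498236
P(M+4) = 0.5297^2 = 0.280582
The M+2 peak is largest (0.498236); scaling to 100 gives 44.39 : 100.00 : 56.32.

44.39 : 100.00 : 56.32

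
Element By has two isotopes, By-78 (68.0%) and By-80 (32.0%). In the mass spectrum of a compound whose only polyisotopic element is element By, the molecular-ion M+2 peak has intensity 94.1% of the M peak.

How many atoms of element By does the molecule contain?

2

For n independent By atoms, I(M+2)/I(M) = n · (abundance By-80) / (abundance By-78) = n · 0.320/0.680.
n = 0.941 × 0.680/0.320 = 2.00 ≈ 2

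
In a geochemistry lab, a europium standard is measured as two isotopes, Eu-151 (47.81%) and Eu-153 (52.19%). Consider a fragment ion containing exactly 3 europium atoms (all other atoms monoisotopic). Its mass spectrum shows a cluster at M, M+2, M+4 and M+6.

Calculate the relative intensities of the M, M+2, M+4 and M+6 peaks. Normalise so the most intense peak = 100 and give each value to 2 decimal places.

27.97 : 91.61 : 100.00 : 36.39

Each Eu atom is independently Eu-151 (p = 0.4781) or Eu-153 (q = 0.5219); the cluster is the binomial expansion (p + q)^3.
P(M) = 0.4781^3 = 0.109284
P(M+2) = 3 × 0.4781^2 × 0.5219^1 = 0.357887
P(M+4) = 3 × 0.4781^1 × 0.5219^2 = 0.390674
P(M+6) = 0.5219^3 = 0.142155
The M+4 peak is largest (0.390674); scaling to 100 gives 27.97 : 91.61 : 100.00 : 36.39.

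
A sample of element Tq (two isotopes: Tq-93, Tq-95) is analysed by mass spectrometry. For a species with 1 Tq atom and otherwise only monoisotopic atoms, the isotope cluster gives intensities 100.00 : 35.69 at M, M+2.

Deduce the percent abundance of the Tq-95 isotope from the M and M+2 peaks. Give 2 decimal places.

26.30%

If p is the fraction of Tq that is Tq-93, then I(M+2)/I(M) = [C(1,1)·p^0·(1−p)] / p^1 = 1·(1−p)/p = 35.69/100.00 = 0.3569
(1−p)/p = 0.3569/1 = 0.3569  ⇒  p = 1/(1 + 0.3569) = 0.7370
Tq-93: 73.70%, Tq-95: 26.30%.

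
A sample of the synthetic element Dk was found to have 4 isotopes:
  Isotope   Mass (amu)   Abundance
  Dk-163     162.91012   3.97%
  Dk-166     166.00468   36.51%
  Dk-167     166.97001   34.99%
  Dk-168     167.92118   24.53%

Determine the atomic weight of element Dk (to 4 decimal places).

Average mass = Σ (abundance × isotope mass) = 0.0397 × 162.91012 + 0.3651 × 166.00468 + 0.3499 × 166.97001 + 0.2453 × 167.92118
= 6.467532 + 60.608309 + 58.422806 + 41.191065 = 166.689712 amu

166.6897 amu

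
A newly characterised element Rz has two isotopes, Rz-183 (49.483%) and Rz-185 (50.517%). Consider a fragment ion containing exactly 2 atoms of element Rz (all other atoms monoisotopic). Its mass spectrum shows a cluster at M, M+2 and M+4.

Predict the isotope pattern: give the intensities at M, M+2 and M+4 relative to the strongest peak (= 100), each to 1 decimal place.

49.0 : 100.0 : 51.0

Each Rz atom is independently Rz-183 (p = 0.49483) or Rz-185 (q = 0.50517); the cluster is the binomial expansion (p + q)^2.
P(M) = 0.49483^2 = 0.244857
P(M+2) = 2 × 0.49483^1 × 0.50517^1 = 0.499947
P(M+4) = 0.50517^2 = 0.255197
The M+2 peak is largest (0.499947); scaling to 100 gives 49.0 : 100.0 : 51.0.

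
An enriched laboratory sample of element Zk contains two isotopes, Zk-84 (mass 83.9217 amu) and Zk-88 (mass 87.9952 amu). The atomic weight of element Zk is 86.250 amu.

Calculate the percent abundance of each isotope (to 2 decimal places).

Zk-84: 42.84%, Zk-88: 57.16%

Let x be the fractional abundance of Zk-84; then Zk-88 has abundance 1 − x.
83.9217·x + 87.9952·(1 − x) = 86.250
(83.9217 − 87.9952)·x = 86.250 − 87.9952
x = -1.7452 / -4.0735 = 0.42843 → 42.84% Zk-84, 57.16% Zk-88.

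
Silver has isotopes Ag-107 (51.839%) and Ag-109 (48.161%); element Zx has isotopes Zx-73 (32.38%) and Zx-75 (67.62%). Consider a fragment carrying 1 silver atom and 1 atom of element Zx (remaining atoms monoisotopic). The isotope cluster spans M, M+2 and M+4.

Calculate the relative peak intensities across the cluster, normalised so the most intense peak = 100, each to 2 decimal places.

33.14 : 100.00 : 64.30

Silver pattern (n=1): 0.51839 : 0.48161
Element Zx pattern (n=1): 0.3238 : 0.6762
Convolve the two distributions (both contribute in 2-u steps):
  M: 0.51839×0.3238 = 0.167855
  M+2: 0.51839×0.6762 + 0.48161×0.3238 = 0.506481
  M+4: 0.48161×0.6762 = 0.325665
Scale to base peak (0.506481) = 100: 33.14 : 100.00 : 64.30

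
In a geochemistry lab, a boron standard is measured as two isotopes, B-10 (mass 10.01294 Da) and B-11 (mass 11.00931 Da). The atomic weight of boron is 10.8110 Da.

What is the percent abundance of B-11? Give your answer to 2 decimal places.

Let x be the fractional abundance of B-10; then B-11 has abundance 1 − x.
10.01294·x + 11.00931·(1 − x) = 10.8110
(10.01294 − 11.00931)·x = 10.8110 − 11.00931
x = -0.19831 / -0.99637 = 0.19903 → 19.90% B-10, 80.10% B-11.

80.10%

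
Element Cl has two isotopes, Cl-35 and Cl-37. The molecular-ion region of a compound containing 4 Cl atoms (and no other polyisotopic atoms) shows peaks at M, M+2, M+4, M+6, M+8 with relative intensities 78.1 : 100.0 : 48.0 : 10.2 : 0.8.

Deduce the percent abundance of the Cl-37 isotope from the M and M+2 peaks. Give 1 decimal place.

Write p for the Cl-35 fraction. I(M+2)/I(M) = [C(4,1)·p^3·(1−p)] / p^4 = 4·(1−p)/p = 100.0/78.1 = 1.2804
(1−p)/p = 1.2804/4 = 0.3201  ⇒  p = 1/(1 + 0.3201) = 0.7575
Cl-35: 75.8%, Cl-37: 24.2%.

24.2%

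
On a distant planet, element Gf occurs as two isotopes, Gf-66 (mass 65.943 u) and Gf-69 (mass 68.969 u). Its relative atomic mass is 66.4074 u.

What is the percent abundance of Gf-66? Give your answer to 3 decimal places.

84.653%

Let x be the fractional abundance of Gf-66; then Gf-69 has abundance 1 − x.
65.943·x + 68.969·(1 − x) = 66.4074
(65.943 − 68.969)·x = 66.4074 − 68.969
x = -2.5616 / -3.026 = 0.84653 → 84.653% Gf-66, 15.347% Gf-69.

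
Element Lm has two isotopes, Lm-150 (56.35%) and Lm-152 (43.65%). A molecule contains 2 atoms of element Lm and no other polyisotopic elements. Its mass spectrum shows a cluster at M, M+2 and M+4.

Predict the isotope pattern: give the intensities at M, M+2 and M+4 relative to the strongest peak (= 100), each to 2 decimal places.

64.55 : 100.00 : 38.73

The 2 Lm atoms are independent, so intensities follow the terms of (0.5635 + 0.4365)^2.
P(M) = 0.5635^2 = 0.317532
P(M+2) = 2 × 0.5635^1 × 0.4365^1 = 0.491936
P(M+4) = 0.4365^2 = 0.190532
The M+2 peak is largest (0.491936); scaling to 100 gives 64.55 : 100.00 : 38.73.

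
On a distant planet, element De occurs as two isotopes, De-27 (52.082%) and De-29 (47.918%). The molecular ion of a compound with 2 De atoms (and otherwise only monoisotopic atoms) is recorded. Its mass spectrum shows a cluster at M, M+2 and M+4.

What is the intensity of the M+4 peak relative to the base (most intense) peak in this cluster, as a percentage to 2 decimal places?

46.00%

(0.52082 + 0.47918)^2 gives M 0.2713, M+2 0.4991, M+4 0.2296; the largest is M+2.
P(M+2) = C(2,1) × 0.52082^1 × 0.47918^1 = 2 × 0.52082 × 0.47918 = 0.499133 (base)
P(M+4) = C(2,2) × 0.52082^0 × 0.47918^2 = 1 × 1.0000 × 0.22961347 = 0.229613
Relative intensity = 0.229613 / 0.499133 × 100 = 46.00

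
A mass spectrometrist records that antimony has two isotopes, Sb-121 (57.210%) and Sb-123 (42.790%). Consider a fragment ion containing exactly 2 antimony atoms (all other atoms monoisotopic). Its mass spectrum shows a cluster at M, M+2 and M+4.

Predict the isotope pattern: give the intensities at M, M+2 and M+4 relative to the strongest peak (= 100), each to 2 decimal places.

The 2 Sb atoms are independent, so intensities follow the terms of (0.57210 + 0.42790)^2.
P(M) = 0.57210^2 = 0.327298
P(M+2) = 2 × 0.57210^1 × 0.42790^1 = 0.489603
P(M+4) = 0.42790^2 = 0.183098
The M+2 peak is largest (0.489603); scaling to 100 gives 66.85 : 100.00 : 37.40.

66.85 : 100.00 : 37.40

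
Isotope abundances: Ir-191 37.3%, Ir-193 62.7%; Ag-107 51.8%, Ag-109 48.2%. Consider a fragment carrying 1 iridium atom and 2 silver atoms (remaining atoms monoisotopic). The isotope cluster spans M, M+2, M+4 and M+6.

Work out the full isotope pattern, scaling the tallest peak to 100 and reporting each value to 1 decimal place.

25.0 : 88.7 : 100.0 : 36.4

Iridium pattern (n=1): 0.3730 : 0.6270
Silver pattern (n=2): 0.268324 : 0.499352 : 0.232324
Convolve the two distributions (both contribute in 2-u steps):
  M: 0.3730×0.268324 = 0.100085
  M+2: 0.3730×0.499352 + 0.6270×0.268324 = 0.354497
  M+4: 0.3730×0.232324 + 0.6270×0.499352 = 0.399751
  M+6: 0.6270×0.232324 = 0.145667
Scale to base peak (0.399751) = 100: 25.0 : 88.7 : 100.0 : 36.4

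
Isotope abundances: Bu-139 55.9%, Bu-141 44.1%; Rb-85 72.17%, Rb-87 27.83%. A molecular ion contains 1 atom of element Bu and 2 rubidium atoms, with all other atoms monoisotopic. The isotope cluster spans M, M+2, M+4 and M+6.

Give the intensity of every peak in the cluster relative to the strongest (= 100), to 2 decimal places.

Element Bu pattern (n=1): 0.5590 : 0.4410
Rubidium pattern (n=2): 0.52085089 : 0.40169822 : 0.07745089
Convolve the two distributions (both contribute in 2-u steps):
  M: 0.5590×0.52085089 = 0.291156
  M+2: 0.5590×0.40169822 + 0.4410×0.52085089 = 0.454245
  M+4: 0.5590×0.07745089 + 0.4410×0.40169822 = 0.220444
  M+6: 0.4410×0.07745089 = 0.034156
Scale to base peak (0.454245) = 100: 64.10 : 100.00 : 48.53 : 7.52

64.10 : 100.00 : 48.53 : 7.52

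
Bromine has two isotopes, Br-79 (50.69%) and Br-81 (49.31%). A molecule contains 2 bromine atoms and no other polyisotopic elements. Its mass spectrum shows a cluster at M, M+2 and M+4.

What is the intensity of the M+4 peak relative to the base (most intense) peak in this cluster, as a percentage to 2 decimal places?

Term probabilities: M 0.2569, M+2 0.4999, M+4 0.2431. Base peak = M+2.
P(M+2) = C(2,1) × 0.5069^1 × 0.4931^1 = 2 × 0.5069 × 0.4931 = 0.499905 (base)
P(M+4) = C(2,2) × 0.5069^0 × 0.4931^2 = 1 × 1.0000 × 0.24314761 = 0.243148
Relative intensity = 0.243148 / 0.499905 × 100 = 48.64

48.64%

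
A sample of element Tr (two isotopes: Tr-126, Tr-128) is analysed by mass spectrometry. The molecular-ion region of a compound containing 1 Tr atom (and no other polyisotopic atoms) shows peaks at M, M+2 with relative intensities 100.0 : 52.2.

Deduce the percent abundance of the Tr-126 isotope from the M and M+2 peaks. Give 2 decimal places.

Write p for the Tr-126 fraction. I(M+2)/I(M) = [C(1,1)·p^0·(1−p)] / p^1 = 1·(1−p)/p = 52.2/100.0 = 0.5220
(1−p)/p = 0.5220/1 = 0.5220  ⇒  p = 1/(1 + 0.5220) = 0.6570
Tr-126: 65.70%, Tr-128: 34.30%.

65.70%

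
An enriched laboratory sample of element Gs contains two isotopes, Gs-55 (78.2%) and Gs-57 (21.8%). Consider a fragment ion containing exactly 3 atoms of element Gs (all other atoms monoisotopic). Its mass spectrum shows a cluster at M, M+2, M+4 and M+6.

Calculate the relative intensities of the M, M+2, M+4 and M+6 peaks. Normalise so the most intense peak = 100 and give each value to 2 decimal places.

100.00 : 83.63 : 23.31 : 2.17

The 3 Gs atoms are independent, so intensities follow the terms of (0.782 + 0.218)^3.
P(M) = 0.782^3 = 0.478212
P(M+2) = 3 × 0.782^2 × 0.218^1 = 0.399937
P(M+4) = 3 × 0.782^1 × 0.218^2 = 0.111491
P(M+6) = 0.218^3 = 0.010360
The M peak is largest (0.478212); scaling to 100 gives 100.00 : 83.63 : 23.31 : 2.17.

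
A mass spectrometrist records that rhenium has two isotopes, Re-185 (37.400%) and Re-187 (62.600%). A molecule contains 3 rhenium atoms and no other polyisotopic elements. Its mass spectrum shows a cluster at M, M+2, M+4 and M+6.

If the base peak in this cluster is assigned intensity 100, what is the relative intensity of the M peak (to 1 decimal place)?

Term probabilities: M 0.0523, M+2 0.2627, M+4 0.4397, M+6 0.2453. Base peak = M+4.
P(M+4) = C(3,2) × 0.37400^1 × 0.62600^2 = 3 × 0.3740 × 0.391876 = 0.439685 (base)
P(M) = C(3,0) × 0.37400^3 × 0.62600^0 = 1 × 0.05231362 × 1.0000 = 0.052314
Relative intensity = 0.052314 / 0.439685 × 100 = 11.9

11.9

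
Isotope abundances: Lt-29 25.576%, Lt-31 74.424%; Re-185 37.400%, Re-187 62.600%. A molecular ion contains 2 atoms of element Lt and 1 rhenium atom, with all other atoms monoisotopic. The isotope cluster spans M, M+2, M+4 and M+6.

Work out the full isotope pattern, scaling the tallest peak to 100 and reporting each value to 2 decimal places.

Element Lt pattern (n=2): 0.06541318 : 0.38069364 : 0.55389318
Rhenium pattern (n=1): 0.3740 : 0.6260
Convolve the two distributions (both contribute in 2-u steps):
  M: 0.06541318×0.3740 = 0.024465
  M+2: 0.06541318×0.6260 + 0.38069364×0.3740 = 0.183328
  M+4: 0.38069364×0.6260 + 0.55389318×0.3740 = 0.445470
  M+6: 0.55389318×0.6260 = 0.346737
Scale to base peak (0.445470) = 100: 5.49 : 41.15 : 100.00 : 77.84

5.49 : 41.15 : 100.00 : 77.84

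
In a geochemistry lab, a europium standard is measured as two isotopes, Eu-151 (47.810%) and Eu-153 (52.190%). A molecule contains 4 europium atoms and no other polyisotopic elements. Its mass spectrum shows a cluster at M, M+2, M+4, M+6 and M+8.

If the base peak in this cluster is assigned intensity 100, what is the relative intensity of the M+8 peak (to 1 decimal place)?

19.9

Term probabilities: M 0.0522, M+2 0.2281, M+4 0.3736, M+6 0.2719, M+8 0.0742. Base peak = M+4.
P(M+4) = C(4,2) × 0.47810^2 × 0.52190^2 = 6 × 0.22857961 × 0.27237961 = 0.373563 (base)
P(M+8) = C(4,4) × 0.47810^0 × 0.52190^4 = 1 × 1.0000 × 0.07419065 = 0.074191
Relative intensity = 0.074191 / 0.373563 × 100 = 19.9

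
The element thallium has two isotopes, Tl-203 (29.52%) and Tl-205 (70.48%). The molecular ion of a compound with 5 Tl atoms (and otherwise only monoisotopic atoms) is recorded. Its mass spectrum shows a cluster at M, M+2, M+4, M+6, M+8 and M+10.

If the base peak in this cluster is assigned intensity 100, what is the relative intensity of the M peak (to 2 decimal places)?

Term probabilities: M 0.0022, M+2 0.0268, M+4 0.1278, M+6 0.3051, M+8 0.3642, M+10 0.1739. Base peak = M+8.
P(M+8) = C(5,4) × 0.2952^1 × 0.7048^4 = 5 × 0.2952 × 0.24675365 = 0.364208 (base)
P(M) = C(5,0) × 0.2952^5 × 0.7048^0 = 1 × 0.00224172 × 1.0000 = 0.002242
Relative intensity = 0.002242 / 0.364208 × 100 = 0.62

0.62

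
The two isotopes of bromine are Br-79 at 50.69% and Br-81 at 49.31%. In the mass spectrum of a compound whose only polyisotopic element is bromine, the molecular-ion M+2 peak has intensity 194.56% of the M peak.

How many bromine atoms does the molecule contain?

2

For n independent Br atoms, I(M+2)/I(M) = n · (abundance Br-81) / (abundance Br-79) = n · 0.4931/0.5069.
n = 1.9456 × 0.5069/0.4931 = 2.00 ≈ 2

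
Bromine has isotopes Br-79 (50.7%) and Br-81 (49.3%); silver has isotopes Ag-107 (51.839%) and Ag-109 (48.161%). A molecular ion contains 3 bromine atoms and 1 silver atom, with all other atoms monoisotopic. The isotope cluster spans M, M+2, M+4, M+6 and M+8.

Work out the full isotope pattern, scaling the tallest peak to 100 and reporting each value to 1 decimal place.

Bromine pattern (n=3): 0.13032384 : 0.38017547 : 0.36967753 : 0.11982316
Silver pattern (n=1): 0.51839 : 0.48161
Convolve the two distributions (both contribute in 2-u steps):
  M: 0.13032384×0.51839 = 0.067559
  M+2: 0.13032384×0.48161 + 0.38017547×0.51839 = 0.259844
  M+4: 0.38017547×0.48161 + 0.36967753×0.51839 = 0.374733
  M+6: 0.36967753×0.48161 + 0.11982316×0.51839 = 0.240156
  M+8: 0.11982316×0.48161 = 0.057708
Scale to base peak (0.374733) = 100: 18.0 : 69.3 : 100.0 : 64.1 : 15.4

18.0 : 69.3 : 100.0 : 64.1 : 15.4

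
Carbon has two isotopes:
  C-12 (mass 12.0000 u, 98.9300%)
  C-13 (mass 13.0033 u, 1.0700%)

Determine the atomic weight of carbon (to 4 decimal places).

12.0107 u

Ar = Σ fᵢ·mᵢ = 0.989300 × 12.0000 + 0.010700 × 13.0033
= 11.87160 + 0.13914 = 12.01074 u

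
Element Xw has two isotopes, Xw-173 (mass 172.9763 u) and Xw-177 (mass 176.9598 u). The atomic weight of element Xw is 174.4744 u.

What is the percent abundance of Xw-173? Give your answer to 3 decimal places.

With x = fraction of Xw-173 (so Xw-177 is 1 − x):
172.9763·x + 176.9598·(1 − x) = 174.4744
(172.9763 − 176.9598)·x = 174.4744 − 176.9598
x = -2.4854 / -3.9835 = 0.62392 → 62.392% Xw-173, 37.608% Xw-177.

62.392%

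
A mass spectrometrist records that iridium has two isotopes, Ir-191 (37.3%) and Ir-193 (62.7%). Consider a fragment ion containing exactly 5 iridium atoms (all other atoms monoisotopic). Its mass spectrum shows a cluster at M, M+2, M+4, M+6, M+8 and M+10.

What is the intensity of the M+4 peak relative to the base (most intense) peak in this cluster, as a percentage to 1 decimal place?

59.5%

Binomial terms of (0.373 + 0.627)^5: M 0.0072, M+2 0.0607, M+4 0.2040, M+6 0.3429, M+8 0.2882, M+10 0.0969 → M+6 is the base peak.
P(M+6) = C(5,3) × 0.373^2 × 0.627^3 = 10 × 0.139129 × 0.24649188 = 0.342942 (base)
P(M+4) = C(5,2) × 0.373^3 × 0.627^2 = 10 × 0.05189512 × 0.393129 = 0.204015
Relative intensity = 0.204015 / 0.342942 × 100 = 59.5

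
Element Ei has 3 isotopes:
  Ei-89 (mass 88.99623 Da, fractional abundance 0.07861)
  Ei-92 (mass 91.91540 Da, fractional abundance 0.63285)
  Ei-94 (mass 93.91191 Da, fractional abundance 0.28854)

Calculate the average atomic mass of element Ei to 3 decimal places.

Average mass = Σ (abundance × isotope mass) = 0.07861 × 88.99623 + 0.63285 × 91.91540 + 0.28854 × 93.91191
= 6.995994 + 58.168661 + 27.097343 = 92.261998 Da

92.262 Da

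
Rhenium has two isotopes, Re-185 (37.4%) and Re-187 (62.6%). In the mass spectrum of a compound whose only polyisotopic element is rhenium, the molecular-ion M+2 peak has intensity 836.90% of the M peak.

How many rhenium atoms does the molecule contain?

With n Re atoms, P(M+2)/P(M) = C(n,1)·p^(n−1)q / p^n = n·q/p = n · 0.626/0.374.
n = 8.3690 × 0.374/0.626 = 5.00 ≈ 5

5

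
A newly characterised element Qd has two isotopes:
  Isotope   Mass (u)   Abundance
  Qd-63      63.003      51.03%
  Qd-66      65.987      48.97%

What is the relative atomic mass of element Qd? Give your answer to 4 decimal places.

Weight each isotope mass by its fractional abundance: 0.5103 × 63.003 + 0.4897 × 65.987
= 32.15043 + 32.31383 = 64.46426 u

64.4643 u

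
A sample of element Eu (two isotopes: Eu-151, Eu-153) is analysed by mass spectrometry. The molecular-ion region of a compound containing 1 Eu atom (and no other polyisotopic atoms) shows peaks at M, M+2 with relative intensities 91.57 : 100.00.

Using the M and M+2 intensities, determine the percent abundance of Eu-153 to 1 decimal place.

If p is the fraction of Eu that is Eu-151, then I(M+2)/I(M) = [C(1,1)·p^0·(1−p)] / p^1 = 1·(1−p)/p = 100.00/91.57 = 1.0921
(1−p)/p = 1.0921/1 = 1.0921  ⇒  p = 1/(1 + 1.0921) = 0.4780
Eu-151: 47.8%, Eu-153: 52.2%.

52.2%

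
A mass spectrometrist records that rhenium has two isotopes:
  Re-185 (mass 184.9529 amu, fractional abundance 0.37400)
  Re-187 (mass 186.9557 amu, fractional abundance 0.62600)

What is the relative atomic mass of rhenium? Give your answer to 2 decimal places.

186.21 amu

The abundance-weighted mean is 0.37400 × 184.9529 + 0.62600 × 186.9557
= 69.17238 + 117.03427 = 186.20665 amu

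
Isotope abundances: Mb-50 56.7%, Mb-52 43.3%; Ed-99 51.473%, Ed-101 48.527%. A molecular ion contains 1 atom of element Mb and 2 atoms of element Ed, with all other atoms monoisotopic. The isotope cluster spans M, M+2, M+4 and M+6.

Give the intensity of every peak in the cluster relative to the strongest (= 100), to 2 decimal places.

37.75 : 100.00 : 87.90 : 25.62

Element Mb pattern (n=1): 0.5670 : 0.4330
Element Ed pattern (n=2): 0.26494697 : 0.49956605 : 0.23548697
Convolve the two distributions (both contribute in 2-u steps):
  M: 0.5670×0.26494697 = 0.150225
  M+2: 0.5670×0.49956605 + 0.4330×0.26494697 = 0.397976
  M+4: 0.5670×0.23548697 + 0.4330×0.49956605 = 0.349833
  M+6: 0.4330×0.23548697 = 0.101966
Scale to base peak (0.397976) = 100: 37.75 : 100.00 : 87.90 : 25.62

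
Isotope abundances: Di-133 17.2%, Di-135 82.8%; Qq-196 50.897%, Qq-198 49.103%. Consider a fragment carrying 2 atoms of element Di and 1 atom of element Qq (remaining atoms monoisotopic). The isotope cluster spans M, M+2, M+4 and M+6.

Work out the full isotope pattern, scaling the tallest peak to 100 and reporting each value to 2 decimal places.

Element Di pattern (n=2): 0.029584 : 0.284832 : 0.685584
Element Qq pattern (n=1): 0.50897 : 0.49103
Convolve the two distributions (both contribute in 2-u steps):
  M: 0.029584×0.50897 = 0.015057
  M+2: 0.029584×0.49103 + 0.284832×0.50897 = 0.159498
  M+4: 0.284832×0.49103 + 0.685584×0.50897 = 0.488803
  M+6: 0.685584×0.49103 = 0.336642
Scale to base peak (0.488803) = 100: 3.08 : 32.63 : 100.00 : 68.87

3.08 : 32.63 : 100.00 : 68.87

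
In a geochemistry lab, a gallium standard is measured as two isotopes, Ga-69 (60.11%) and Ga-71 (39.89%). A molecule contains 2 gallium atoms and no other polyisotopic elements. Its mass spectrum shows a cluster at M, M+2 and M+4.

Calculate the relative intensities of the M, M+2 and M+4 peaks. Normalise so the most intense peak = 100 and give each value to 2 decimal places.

The 2 Ga atoms are independent, so intensities follow the terms of (0.6011 + 0.3989)^2.
P(M) = 0.6011^2 = 0.361321
P(M+2) = 2 × 0.6011^1 × 0.3989^1 = 0.479558
P(M+4) = 0.3989^2 = 0.159121
The M+2 peak is largest (0.479558); scaling to 100 gives 75.34 : 100.00 : 33.18.

75.34 : 100.00 : 33.18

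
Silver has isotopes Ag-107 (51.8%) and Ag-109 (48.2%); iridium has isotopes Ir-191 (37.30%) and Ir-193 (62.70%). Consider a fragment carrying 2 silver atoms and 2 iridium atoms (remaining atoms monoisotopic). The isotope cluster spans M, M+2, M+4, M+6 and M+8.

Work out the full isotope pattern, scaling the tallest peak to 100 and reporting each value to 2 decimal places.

10.05 : 52.50 : 100.00 : 82.12 : 24.59

Silver pattern (n=2): 0.268324 : 0.499352 : 0.232324
Iridium pattern (n=2): 0.139129 : 0.467742 : 0.393129
Convolve the two distributions (both contribute in 2-u steps):
  M: 0.268324×0.139129 = 0.037332
  M+2: 0.268324×0.467742 + 0.499352×0.139129 = 0.194981
  M+4: 0.268324×0.393129 + 0.499352×0.467742 + 0.232324×0.139129 = 0.371377
  M+6: 0.499352×0.393129 + 0.232324×0.467742 = 0.304977
  M+8: 0.232324×0.393129 = 0.091333
Scale to base peak (0.371377) = 100: 10.05 : 52.50 : 100.00 : 82.12 : 24.59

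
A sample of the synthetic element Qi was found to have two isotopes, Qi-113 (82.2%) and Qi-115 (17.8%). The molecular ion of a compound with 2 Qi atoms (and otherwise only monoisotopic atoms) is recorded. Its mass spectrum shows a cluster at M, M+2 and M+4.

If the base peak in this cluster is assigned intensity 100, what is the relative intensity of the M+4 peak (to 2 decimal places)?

(0.822 + 0.178)^2 gives M 0.6757, M+2 0.2926, M+4 0.0317; the largest is M.
P(M) = C(2,0) × 0.822^2 × 0.178^0 = 1 × 0.675684 × 1.0000 = 0.675684 (base)
P(M+4) = C(2,2) × 0.822^0 × 0.178^2 = 1 × 1.0000 × 0.031684 = 0.031684
Relative intensity = 0.031684 / 0.675684 × 100 = 4.69

4.69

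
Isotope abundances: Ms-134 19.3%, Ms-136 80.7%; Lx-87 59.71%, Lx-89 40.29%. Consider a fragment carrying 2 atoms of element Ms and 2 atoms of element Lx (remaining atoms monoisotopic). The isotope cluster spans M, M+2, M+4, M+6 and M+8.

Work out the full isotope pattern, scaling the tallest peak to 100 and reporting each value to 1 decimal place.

Element Ms pattern (n=2): 0.037249 : 0.311502 : 0.651249
Element Lx pattern (n=2): 0.35652841 : 0.48114318 : 0.16232841
Convolve the two distributions (both contribute in 2-u steps):
  M: 0.037249×0.35652841 = 0.013280
  M+2: 0.037249×0.48114318 + 0.311502×0.35652841 = 0.128981
  M+4: 0.037249×0.16232841 + 0.311502×0.48114318 + 0.651249×0.35652841 = 0.388112
  M+6: 0.311502×0.16232841 + 0.651249×0.48114318 = 0.363910
  M+8: 0.651249×0.16232841 = 0.105716
Scale to base peak (0.388112) = 100: 3.4 : 33.2 : 100.0 : 93.8 : 27.2

3.4 : 33.2 : 100.0 : 93.8 : 27.2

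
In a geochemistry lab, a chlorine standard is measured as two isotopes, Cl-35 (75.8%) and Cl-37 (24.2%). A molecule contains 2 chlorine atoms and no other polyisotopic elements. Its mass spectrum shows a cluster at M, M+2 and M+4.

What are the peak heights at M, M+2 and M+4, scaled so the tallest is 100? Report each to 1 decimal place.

100.0 : 63.9 : 10.2

Each Cl atom is independently Cl-35 (p = 0.758) or Cl-37 (q = 0.242); the cluster is the binomial expansion (p + q)^2.
P(M) = 0.758^2 = 0.574564
P(M+2) = 2 × 0.758^1 × 0.242^1 = 0.366872
P(M+4) = 0.242^2 = 0.058564
The M peak is largest (0.574564); scaling to 100 gives 100.0 : 63.9 : 10.2.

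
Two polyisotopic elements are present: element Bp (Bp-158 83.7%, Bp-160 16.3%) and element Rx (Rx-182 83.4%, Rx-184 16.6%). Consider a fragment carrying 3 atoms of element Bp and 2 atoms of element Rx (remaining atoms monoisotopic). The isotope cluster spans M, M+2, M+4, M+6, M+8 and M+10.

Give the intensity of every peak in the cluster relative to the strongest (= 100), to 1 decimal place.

Element Bp pattern (n=3): 0.58637625 : 0.34257824 : 0.06671476 : 0.00433075
Element Rx pattern (n=2): 0.695556 : 0.276888 : 0.027556
Convolve the two distributions (both contribute in 2-u steps):
  M: 0.58637625×0.695556 = 0.407858
  M+2: 0.58637625×0.276888 + 0.34257824×0.695556 = 0.400643
  M+4: 0.58637625×0.027556 + 0.34257824×0.276888 + 0.06671476×0.695556 = 0.157418
  M+6: 0.34257824×0.027556 + 0.06671476×0.276888 + 0.00433075×0.695556 = 0.030925
  M+8: 0.06671476×0.027556 + 0.00433075×0.276888 = 0.003038
  M+10: 0.00433075×0.027556 = 0.000119
Scale to base peak (0.407858) = 100: 100.0 : 98.2 : 38.6 : 7.6 : 0.7 : 0.0

100.0 : 98.2 : 38.6 : 7.6 : 0.7 : 0.0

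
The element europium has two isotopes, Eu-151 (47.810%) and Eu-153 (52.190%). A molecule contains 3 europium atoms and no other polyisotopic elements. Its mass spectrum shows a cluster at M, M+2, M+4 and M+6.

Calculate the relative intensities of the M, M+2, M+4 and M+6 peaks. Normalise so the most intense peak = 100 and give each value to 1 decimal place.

Expanding (0.47810 + 0.52190)^3:
P(M) = 0.47810^3 = 0.109284
P(M+2) = 3 × 0.47810^2 × 0.52190^1 = 0.357887
P(M+4) = 3 × 0.47810^1 × 0.52190^2 = 0.390674
P(M+6) = 0.52190^3 = 0.142155
The M+4 peak is largest (0.390674); scaling to 100 gives 28.0 : 91.6 : 100.0 : 36.4.

28.0 : 91.6 : 100.0 : 36.4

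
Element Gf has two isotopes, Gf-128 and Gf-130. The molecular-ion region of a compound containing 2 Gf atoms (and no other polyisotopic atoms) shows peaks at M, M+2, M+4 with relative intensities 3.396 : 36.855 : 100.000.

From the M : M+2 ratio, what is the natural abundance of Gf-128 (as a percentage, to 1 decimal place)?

Let p = fractional abundance of Gf-128. I(M+2)/I(M) = [C(2,1)·p^1·(1−p)] / p^2 = 2·(1−p)/p = 36.855/3.396 = 10.8525
(1−p)/p = 10.8525/2 = 5.4262  ⇒  p = 1/(1 + 5.4262) = 0.1556
Gf-128: 15.6%, Gf-130: 84.4%.

15.6%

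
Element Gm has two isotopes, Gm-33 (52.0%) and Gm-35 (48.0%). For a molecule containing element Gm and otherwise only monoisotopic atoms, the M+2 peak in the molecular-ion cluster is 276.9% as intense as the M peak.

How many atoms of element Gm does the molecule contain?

3

With n Gm atoms, P(M+2)/P(M) = C(n,1)·p^(n−1)q / p^n = n·q/p = n · 0.480/0.520.
n = 2.769 × 0.520/0.480 = 3.00 ≈ 3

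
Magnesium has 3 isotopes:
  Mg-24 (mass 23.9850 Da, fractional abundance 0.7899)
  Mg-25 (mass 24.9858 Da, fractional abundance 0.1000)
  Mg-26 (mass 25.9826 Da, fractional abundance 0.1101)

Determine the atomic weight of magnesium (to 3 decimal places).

The abundance-weighted mean is 0.7899 × 23.9850 + 0.1000 × 24.9858 + 0.1101 × 25.9826
= 18.94575 + 2.49858 + 2.86068 = 24.30501 Da

24.305 Da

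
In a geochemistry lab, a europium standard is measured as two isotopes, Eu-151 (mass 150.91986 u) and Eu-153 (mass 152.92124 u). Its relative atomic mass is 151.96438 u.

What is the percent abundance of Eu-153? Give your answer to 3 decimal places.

52.190%

Writing the weighted mean with unknown fraction x of Eu-151:
150.91986·x + 152.92124·(1 − x) = 151.96438
(150.91986 − 152.92124)·x = 151.96438 − 152.92124
x = -0.95686 / -2.00138 = 0.47810 → 47.810% Eu-151, 52.190% Eu-153.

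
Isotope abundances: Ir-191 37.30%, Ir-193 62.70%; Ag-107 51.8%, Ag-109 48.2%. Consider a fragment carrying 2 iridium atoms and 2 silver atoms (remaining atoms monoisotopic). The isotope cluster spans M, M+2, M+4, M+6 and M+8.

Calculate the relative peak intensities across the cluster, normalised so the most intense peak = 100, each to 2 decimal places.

Iridium pattern (n=2): 0.139129 : 0.467742 : 0.393129
Silver pattern (n=2): 0.268324 : 0.499352 : 0.232324
Convolve the two distributions (both contribute in 2-u steps):
  M: 0.139129×0.268324 = 0.037332
  M+2: 0.139129×0.499352 + 0.467742×0.268324 = 0.194981
  M+4: 0.139129×0.232324 + 0.467742×0.499352 + 0.393129×0.268324 = 0.371377
  M+6: 0.467742×0.232324 + 0.393129×0.499352 = 0.304977
  M+8: 0.393129×0.232324 = 0.091333
Scale to base peak (0.371377) = 100: 10.05 : 52.50 : 100.00 : 82.12 : 24.59

10.05 : 52.50 : 100.00 : 82.12 : 24.59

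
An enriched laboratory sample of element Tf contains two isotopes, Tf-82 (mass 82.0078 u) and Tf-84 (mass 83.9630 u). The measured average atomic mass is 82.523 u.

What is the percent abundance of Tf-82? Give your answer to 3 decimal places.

Let x be the fractional abundance of Tf-82; then Tf-84 has abundance 1 − x.
82.0078·x + 83.9630·(1 − x) = 82.523
(82.0078 − 83.9630)·x = 82.523 − 83.9630
x = -1.4400 / -1.9552 = 0.73650 → 73.650% Tf-82, 26.350% Tf-84.

73.650%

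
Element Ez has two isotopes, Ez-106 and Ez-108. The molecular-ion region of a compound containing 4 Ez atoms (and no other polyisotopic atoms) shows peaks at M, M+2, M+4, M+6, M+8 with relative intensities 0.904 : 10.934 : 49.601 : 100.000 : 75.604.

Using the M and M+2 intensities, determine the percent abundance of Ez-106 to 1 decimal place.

24.9%

Let p = fractional abundance of Ez-106. I(M+2)/I(M) = [C(4,1)·p^3·(1−p)] / p^4 = 4·(1−p)/p = 10.934/0.904 = 12.0951
(1−p)/p = 12.0951/4 = 3.0238  ⇒  p = 1/(1 + 3.0238) = 0.2485
Ez-106: 24.9%, Ez-108: 75.1%.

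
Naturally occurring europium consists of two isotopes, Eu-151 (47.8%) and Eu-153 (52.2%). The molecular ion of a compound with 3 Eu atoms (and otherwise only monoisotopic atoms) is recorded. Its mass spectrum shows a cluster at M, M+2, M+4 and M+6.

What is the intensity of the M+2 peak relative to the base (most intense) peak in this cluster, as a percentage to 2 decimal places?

(0.478 + 0.522)^3 gives M 0.1092, M+2 0.3578, M+4 0.3907, M+6 0.1422; the largest is M+4.
P(M+4) = C(3,2) × 0.478^1 × 0.522^2 = 3 × 0.4780 × 0.272484 = 0.390742 (base)
P(M+2) = C(3,1) × 0.478^2 × 0.522^1 = 3 × 0.228484 × 0.5220 = 0.357806
Relative intensity = 0.357806 / 0.390742 × 100 = 91.57

91.57%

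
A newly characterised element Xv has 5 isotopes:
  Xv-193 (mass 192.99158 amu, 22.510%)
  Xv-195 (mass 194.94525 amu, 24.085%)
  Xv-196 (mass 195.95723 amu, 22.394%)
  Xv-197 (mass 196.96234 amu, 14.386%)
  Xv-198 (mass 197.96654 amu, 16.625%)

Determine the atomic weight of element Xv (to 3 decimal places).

195.525 amu

Average mass = Σ (abundance × isotope mass) = 0.22510 × 192.99158 + 0.24085 × 194.94525 + 0.22394 × 195.95723 + 0.14386 × 196.96234 + 0.16625 × 197.96654
= 43.442405 + 46.952563 + 43.882662 + 28.335002 + 32.911937 = 195.524569 amu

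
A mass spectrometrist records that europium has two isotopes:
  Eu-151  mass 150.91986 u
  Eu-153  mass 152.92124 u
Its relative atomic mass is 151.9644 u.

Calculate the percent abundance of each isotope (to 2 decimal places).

Eu-151: 47.81%, Eu-153: 52.19%

With x = fraction of Eu-151 (so Eu-153 is 1 − x):
150.91986·x + 152.92124·(1 − x) = 151.9644
(150.91986 − 152.92124)·x = 151.9644 − 152.92124
x = -0.95684 / -2.00138 = 0.47809 → 47.81% Eu-151, 52.19% Eu-153.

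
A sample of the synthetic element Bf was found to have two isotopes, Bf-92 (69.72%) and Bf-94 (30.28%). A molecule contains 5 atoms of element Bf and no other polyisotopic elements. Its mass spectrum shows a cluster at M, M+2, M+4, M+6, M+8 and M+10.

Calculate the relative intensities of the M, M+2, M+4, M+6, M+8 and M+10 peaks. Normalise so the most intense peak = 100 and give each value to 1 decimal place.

The 5 Bf atoms are independent, so intensities follow the terms of (0.6972 + 0.3028)^5.
P(M) = 0.6972^5 = 0.164735
P(M+2) = 5 × 0.6972^4 × 0.3028^1 = 0.357730
P(M+4) = 10 × 0.6972^3 × 0.3028^2 = 0.310730
P(M+6) = 10 × 0.6972^2 × 0.3028^3 = 0.134953
P(M+8) = 5 × 0.6972^1 × 0.3028^4 = 0.029306
P(M+10) = 0.3028^5 = 0.002546
The M+2 peak is largest (0.357730); scaling to 100 gives 46.1 : 100.0 : 86.9 : 37.7 : 8.2 : 0.7.

46.1 : 100.0 : 86.9 : 37.7 : 8.2 : 0.7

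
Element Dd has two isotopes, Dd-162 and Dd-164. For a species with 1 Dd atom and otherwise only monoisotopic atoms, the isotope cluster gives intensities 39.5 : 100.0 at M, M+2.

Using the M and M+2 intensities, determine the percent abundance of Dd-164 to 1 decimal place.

71.7%

If p is the fraction of Dd that is Dd-162, then I(M+2)/I(M) = [C(1,1)·p^0·(1−p)] / p^1 = 1·(1−p)/p = 100.0/39.5 = 2.5316
(1−p)/p = 2.5316/1 = 2.5316  ⇒  p = 1/(1 + 2.5316) = 0.2832
Dd-162: 28.3%, Dd-164: 71.7%.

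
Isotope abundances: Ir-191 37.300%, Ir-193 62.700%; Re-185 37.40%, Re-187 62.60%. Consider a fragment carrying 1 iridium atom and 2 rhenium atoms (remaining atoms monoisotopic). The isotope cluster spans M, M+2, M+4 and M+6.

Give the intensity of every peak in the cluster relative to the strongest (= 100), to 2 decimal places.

11.86 : 59.66 : 100.00 : 55.87

Iridium pattern (n=1): 0.3730 : 0.6270
Rhenium pattern (n=2): 0.139876 : 0.468248 : 0.391876
Convolve the two distributions (both contribute in 2-u steps):
  M: 0.3730×0.139876 = 0.052174
  M+2: 0.3730×0.468248 + 0.6270×0.139876 = 0.262359
  M+4: 0.3730×0.391876 + 0.6270×0.468248 = 0.439761
  M+6: 0.6270×0.391876 = 0.245706
Scale to base peak (0.439761) = 100: 11.86 : 59.66 : 100.00 : 55.87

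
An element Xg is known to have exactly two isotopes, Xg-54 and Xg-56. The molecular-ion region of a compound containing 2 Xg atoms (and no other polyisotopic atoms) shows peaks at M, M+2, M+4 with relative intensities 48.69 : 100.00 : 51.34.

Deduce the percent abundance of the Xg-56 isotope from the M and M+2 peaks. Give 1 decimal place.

50.7%

Write p for the Xg-54 fraction. I(M+2)/I(M) = [C(2,1)·p^1·(1−p)] / p^2 = 2·(1−p)/p = 100.00/48.69 = 2.0538
(1−p)/p = 2.0538/2 = 1.0269  ⇒  p = 1/(1 + 1.0269) = 0.4934
Xg-54: 49.3%, Xg-56: 50.7%.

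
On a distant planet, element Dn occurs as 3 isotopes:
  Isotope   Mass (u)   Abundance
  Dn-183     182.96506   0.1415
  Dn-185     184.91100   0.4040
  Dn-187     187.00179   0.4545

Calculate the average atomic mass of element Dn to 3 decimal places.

185.586 u

The abundance-weighted mean is 0.1415 × 182.96506 + 0.4040 × 184.91100 + 0.4545 × 187.00179
= 25.889556 + 74.704044 + 84.992314 = 185.585914 u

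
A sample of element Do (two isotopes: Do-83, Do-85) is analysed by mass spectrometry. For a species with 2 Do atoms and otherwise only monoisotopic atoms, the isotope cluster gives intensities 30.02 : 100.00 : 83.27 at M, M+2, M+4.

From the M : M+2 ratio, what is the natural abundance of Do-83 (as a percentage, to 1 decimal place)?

Let p = fractional abundance of Do-83. I(M+2)/I(M) = [C(2,1)·p^1·(1−p)] / p^2 = 2·(1−p)/p = 100.00/30.02 = 3.3311
(1−p)/p = 3.3311/2 = 1.6656  ⇒  p = 1/(1 + 1.6656) = 0.3752
Do-83: 37.5%, Do-85: 62.5%.

37.5%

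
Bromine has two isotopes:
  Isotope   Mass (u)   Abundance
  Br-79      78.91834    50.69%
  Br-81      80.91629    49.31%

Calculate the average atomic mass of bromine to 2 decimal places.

79.90 u

Weight each isotope mass by its fractional abundance: 0.5069 × 78.91834 + 0.4931 × 80.91629
= 40.003707 + 39.899823 = 79.903530 u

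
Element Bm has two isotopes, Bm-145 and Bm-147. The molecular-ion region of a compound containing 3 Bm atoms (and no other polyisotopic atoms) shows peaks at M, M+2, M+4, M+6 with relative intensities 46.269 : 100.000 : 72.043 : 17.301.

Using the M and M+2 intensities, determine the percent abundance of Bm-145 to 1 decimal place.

If p is the fraction of Bm that is Bm-145, then I(M+2)/I(M) = [C(3,1)·p^2·(1−p)] / p^3 = 3·(1−p)/p = 100.000/46.269 = 2.1613
(1−p)/p = 2.1613/3 = 0.7204  ⇒  p = 1/(1 + 0.7204) = 0.5813
Bm-145: 58.1%, Bm-147: 41.9%.

58.1%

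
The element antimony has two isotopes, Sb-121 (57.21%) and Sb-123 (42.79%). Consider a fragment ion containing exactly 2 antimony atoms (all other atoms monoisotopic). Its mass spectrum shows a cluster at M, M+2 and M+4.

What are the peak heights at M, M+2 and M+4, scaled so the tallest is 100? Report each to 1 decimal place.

66.8 : 100.0 : 37.4

Each Sb atom is independently Sb-121 (p = 0.5721) or Sb-123 (q = 0.4279); the cluster is the binomial expansion (p + q)^2.
P(M) = 0.5721^2 = 0.327298
P(M+2) = 2 × 0.5721^1 × 0.4279^1 = 0.489603
P(M+4) = 0.4279^2 = 0.183098
The M+2 peak is largest (0.489603); scaling to 100 gives 66.8 : 100.0 : 37.4.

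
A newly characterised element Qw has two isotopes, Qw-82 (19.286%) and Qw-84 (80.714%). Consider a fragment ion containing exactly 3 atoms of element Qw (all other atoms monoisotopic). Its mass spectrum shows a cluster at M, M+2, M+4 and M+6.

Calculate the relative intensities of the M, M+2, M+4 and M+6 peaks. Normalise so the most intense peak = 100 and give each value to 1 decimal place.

1.4 : 17.1 : 71.7 : 100.0

The 3 Qw atoms are independent, so intensities follow the terms of (0.19286 + 0.80714)^3.
P(M) = 0.19286^3 = 0.007173
P(M+2) = 3 × 0.19286^2 × 0.80714^1 = 0.090065
P(M+4) = 3 × 0.19286^1 × 0.80714^2 = 0.376930
P(M+6) = 0.80714^3 = 0.525832
The M+6 peak is largest (0.525832); scaling to 100 gives 1.4 : 17.1 : 71.7 : 100.0.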